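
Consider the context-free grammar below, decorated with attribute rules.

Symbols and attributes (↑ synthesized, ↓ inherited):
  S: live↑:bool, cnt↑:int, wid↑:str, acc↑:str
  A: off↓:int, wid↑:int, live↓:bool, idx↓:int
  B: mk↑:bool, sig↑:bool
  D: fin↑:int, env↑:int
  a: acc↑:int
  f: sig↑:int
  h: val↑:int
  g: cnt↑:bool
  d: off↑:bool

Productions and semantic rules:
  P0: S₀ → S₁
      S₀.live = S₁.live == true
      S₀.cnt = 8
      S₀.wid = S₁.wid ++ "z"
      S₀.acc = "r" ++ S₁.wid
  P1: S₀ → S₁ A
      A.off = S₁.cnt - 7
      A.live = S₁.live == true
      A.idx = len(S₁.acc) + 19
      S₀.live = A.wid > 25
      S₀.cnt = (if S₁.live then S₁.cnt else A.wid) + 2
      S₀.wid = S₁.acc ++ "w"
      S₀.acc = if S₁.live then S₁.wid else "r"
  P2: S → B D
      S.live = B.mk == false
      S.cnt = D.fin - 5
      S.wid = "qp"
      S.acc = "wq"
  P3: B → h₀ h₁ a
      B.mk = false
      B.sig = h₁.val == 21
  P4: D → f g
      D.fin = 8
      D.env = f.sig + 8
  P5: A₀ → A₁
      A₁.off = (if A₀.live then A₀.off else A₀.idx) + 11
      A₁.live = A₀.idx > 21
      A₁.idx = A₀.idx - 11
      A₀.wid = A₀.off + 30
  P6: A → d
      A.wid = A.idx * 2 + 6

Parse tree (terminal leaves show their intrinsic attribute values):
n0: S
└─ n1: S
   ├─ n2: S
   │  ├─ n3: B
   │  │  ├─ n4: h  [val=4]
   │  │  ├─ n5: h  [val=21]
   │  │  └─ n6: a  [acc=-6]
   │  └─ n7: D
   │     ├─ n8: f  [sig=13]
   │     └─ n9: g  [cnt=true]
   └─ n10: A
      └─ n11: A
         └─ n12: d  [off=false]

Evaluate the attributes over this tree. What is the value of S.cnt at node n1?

1. n4.val = 4  [terminal]
2. n5.val = 21  [terminal]
3. n6.acc = -6  [terminal]
4. n3.mk = false  [false]
5. n3.sig = true  [h₁.val == 21]
6. n8.sig = 13  [terminal]
7. n9.cnt = true  [terminal]
8. n7.fin = 8  [8]
9. n7.env = 21  [f.sig + 8]
10. n2.live = true  [B.mk == false]
11. n2.cnt = 3  [D.fin - 5]
12. n2.wid = "qp"  ["qp"]
13. n2.acc = "wq"  ["wq"]
14. n10.off = -4  [S₁.cnt - 7]
15. n10.live = true  [S₁.live == true]
16. n10.idx = 21  [len(S₁.acc) + 19]
17. n11.off = 7  [(if A₀.live then A₀.off else A₀.idx) + 11]
18. n11.live = false  [A₀.idx > 21]
19. n11.idx = 10  [A₀.idx - 11]
20. n12.off = false  [terminal]
21. n11.wid = 26  [A.idx * 2 + 6]
22. n10.wid = 26  [A₀.off + 30]
23. n1.live = true  [A.wid > 25]
24. n1.cnt = 5  [(if S₁.live then S₁.cnt else A.wid) + 2]
25. n1.wid = "wqw"  [S₁.acc ++ "w"]
26. n1.acc = "qp"  [if S₁.live then S₁.wid else "r"]
27. n0.live = true  [S₁.live == true]
28. n0.cnt = 8  [8]
29. n0.wid = "wqwz"  [S₁.wid ++ "z"]
30. n0.acc = "rwqw"  ["r" ++ S₁.wid]

5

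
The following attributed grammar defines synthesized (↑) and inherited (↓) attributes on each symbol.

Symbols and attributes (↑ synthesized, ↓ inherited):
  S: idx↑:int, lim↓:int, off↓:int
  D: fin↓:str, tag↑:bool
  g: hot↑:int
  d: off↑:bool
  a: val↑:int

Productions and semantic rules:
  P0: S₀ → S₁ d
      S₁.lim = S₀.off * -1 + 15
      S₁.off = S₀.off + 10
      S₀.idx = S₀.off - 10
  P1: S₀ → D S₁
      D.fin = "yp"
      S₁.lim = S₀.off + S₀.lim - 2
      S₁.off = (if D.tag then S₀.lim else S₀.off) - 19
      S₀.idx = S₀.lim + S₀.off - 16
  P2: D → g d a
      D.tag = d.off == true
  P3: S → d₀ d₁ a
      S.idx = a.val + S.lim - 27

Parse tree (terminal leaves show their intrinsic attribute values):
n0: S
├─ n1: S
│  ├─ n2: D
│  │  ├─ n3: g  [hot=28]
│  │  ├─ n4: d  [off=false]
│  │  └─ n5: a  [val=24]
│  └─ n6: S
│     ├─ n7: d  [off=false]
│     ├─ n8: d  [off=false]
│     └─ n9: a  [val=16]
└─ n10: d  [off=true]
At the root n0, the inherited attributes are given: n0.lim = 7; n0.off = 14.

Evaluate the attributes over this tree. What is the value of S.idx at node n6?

12

1. n0.lim = 7  [given at root]
2. n0.off = 14  [given at root]
3. n1.lim = 1  [S₀.off * -1 + 15]
4. n1.off = 24  [S₀.off + 10]
5. n2.fin = "yp"  ["yp"]
6. n3.hot = 28  [terminal]
7. n4.off = false  [terminal]
8. n5.val = 24  [terminal]
9. n2.tag = false  [d.off == true]
10. n6.lim = 23  [S₀.off + S₀.lim - 2]
11. n6.off = 5  [(if D.tag then S₀.lim else S₀.off) - 19]
12. n7.off = false  [terminal]
13. n8.off = false  [terminal]
14. n9.val = 16  [terminal]
15. n6.idx = 12  [a.val + S.lim - 27]
16. n1.idx = 9  [S₀.lim + S₀.off - 16]
17. n10.off = true  [terminal]
18. n0.idx = 4  [S₀.off - 10]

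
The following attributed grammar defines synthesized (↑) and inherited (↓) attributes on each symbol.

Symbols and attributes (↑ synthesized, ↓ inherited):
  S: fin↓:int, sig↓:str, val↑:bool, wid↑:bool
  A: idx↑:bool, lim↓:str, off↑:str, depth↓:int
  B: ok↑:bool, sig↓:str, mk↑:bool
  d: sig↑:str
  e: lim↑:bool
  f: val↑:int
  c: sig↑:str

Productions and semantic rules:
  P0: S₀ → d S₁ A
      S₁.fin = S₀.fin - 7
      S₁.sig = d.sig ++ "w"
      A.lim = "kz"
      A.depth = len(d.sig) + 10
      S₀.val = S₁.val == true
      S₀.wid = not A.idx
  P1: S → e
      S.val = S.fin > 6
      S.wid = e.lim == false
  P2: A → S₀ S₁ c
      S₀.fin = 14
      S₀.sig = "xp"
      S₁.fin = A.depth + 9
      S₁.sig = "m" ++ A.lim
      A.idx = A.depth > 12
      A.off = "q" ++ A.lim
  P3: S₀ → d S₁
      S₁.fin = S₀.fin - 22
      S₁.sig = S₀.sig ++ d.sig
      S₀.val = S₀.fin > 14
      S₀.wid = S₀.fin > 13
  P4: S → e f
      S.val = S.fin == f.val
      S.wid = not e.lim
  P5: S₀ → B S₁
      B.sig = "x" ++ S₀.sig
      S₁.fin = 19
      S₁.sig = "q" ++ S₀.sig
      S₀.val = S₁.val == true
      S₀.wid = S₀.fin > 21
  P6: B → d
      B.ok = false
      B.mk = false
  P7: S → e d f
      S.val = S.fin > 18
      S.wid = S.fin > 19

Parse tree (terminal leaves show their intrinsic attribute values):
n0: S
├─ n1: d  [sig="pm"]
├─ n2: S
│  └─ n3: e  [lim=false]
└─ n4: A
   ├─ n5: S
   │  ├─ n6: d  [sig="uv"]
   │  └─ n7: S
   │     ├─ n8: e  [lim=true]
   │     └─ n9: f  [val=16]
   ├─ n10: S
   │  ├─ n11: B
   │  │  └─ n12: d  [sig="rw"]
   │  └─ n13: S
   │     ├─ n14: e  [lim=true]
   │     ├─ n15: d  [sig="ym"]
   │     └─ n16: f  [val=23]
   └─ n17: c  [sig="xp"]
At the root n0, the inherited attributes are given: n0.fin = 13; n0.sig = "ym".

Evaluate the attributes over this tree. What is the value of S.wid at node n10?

1. n0.fin = 13  [given at root]
2. n0.sig = "ym"  [given at root]
3. n1.sig = "pm"  [terminal]
4. n2.fin = 6  [S₀.fin - 7]
5. n2.sig = "pmw"  [d.sig ++ "w"]
6. n3.lim = false  [terminal]
7. n2.val = false  [S.fin > 6]
8. n2.wid = true  [e.lim == false]
9. n4.lim = "kz"  ["kz"]
10. n4.depth = 12  [len(d.sig) + 10]
11. n5.fin = 14  [14]
12. n5.sig = "xp"  ["xp"]
13. n6.sig = "uv"  [terminal]
14. n7.fin = -8  [S₀.fin - 22]
15. n7.sig = "xpuv"  [S₀.sig ++ d.sig]
16. n8.lim = true  [terminal]
17. n9.val = 16  [terminal]
18. n7.val = false  [S.fin == f.val]
19. n7.wid = false  [not e.lim]
20. n5.val = false  [S₀.fin > 14]
21. n5.wid = true  [S₀.fin > 13]
22. n10.fin = 21  [A.depth + 9]
23. n10.sig = "mkz"  ["m" ++ A.lim]
24. n11.sig = "xmkz"  ["x" ++ S₀.sig]
25. n12.sig = "rw"  [terminal]
26. n11.ok = false  [false]
27. n11.mk = false  [false]
28. n13.fin = 19  [19]
29. n13.sig = "qmkz"  ["q" ++ S₀.sig]
30. n14.lim = true  [terminal]
31. n15.sig = "ym"  [terminal]
32. n16.val = 23  [terminal]
33. n13.val = true  [S.fin > 18]
34. n13.wid = false  [S.fin > 19]
35. n10.val = true  [S₁.val == true]
36. n10.wid = false  [S₀.fin > 21]
37. n17.sig = "xp"  [terminal]
38. n4.idx = false  [A.depth > 12]
39. n4.off = "qkz"  ["q" ++ A.lim]
40. n0.val = false  [S₁.val == true]
41. n0.wid = true  [not A.idx]

false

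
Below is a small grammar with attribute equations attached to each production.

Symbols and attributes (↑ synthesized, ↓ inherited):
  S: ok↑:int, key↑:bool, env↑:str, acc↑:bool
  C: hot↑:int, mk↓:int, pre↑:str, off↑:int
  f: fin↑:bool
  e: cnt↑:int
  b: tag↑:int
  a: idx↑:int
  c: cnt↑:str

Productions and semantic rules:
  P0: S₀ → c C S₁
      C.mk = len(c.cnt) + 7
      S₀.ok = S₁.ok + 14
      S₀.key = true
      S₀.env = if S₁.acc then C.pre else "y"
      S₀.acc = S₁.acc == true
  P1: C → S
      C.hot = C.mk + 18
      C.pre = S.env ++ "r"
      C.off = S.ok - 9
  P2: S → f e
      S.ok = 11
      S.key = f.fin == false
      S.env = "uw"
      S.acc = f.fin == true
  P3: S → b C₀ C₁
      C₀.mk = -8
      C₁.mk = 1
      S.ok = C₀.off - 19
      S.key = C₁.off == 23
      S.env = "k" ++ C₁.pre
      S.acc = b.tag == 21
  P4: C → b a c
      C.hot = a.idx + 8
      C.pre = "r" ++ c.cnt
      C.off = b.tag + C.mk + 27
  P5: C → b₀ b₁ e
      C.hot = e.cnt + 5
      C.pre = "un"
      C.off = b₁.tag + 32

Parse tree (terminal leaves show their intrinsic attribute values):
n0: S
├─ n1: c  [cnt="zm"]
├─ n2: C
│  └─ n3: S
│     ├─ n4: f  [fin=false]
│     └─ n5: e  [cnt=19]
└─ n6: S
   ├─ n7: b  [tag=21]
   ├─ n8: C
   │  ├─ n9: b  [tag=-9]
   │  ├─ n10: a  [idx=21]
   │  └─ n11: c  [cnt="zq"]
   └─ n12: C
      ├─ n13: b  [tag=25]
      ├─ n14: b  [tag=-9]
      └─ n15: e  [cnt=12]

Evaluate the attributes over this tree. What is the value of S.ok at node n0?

5

1. n1.cnt = "zm"  [terminal]
2. n2.mk = 9  [len(c.cnt) + 7]
3. n4.fin = false  [terminal]
4. n5.cnt = 19  [terminal]
5. n3.ok = 11  [11]
6. n3.key = true  [f.fin == false]
7. n3.env = "uw"  ["uw"]
8. n3.acc = false  [f.fin == true]
9. n2.hot = 27  [C.mk + 18]
10. n2.pre = "uwr"  [S.env ++ "r"]
11. n2.off = 2  [S.ok - 9]
12. n7.tag = 21  [terminal]
13. n8.mk = -8  [-8]
14. n9.tag = -9  [terminal]
15. n10.idx = 21  [terminal]
16. n11.cnt = "zq"  [terminal]
17. n8.hot = 29  [a.idx + 8]
18. n8.pre = "rzq"  ["r" ++ c.cnt]
19. n8.off = 10  [b.tag + C.mk + 27]
20. n12.mk = 1  [1]
21. n13.tag = 25  [terminal]
22. n14.tag = -9  [terminal]
23. n15.cnt = 12  [terminal]
24. n12.hot = 17  [e.cnt + 5]
25. n12.pre = "un"  ["un"]
26. n12.off = 23  [b₁.tag + 32]
27. n6.ok = -9  [C₀.off - 19]
28. n6.key = true  [C₁.off == 23]
29. n6.env = "kun"  ["k" ++ C₁.pre]
30. n6.acc = true  [b.tag == 21]
31. n0.ok = 5  [S₁.ok + 14]
32. n0.key = true  [true]
33. n0.env = "uwr"  [if S₁.acc then C.pre else "y"]
34. n0.acc = true  [S₁.acc == true]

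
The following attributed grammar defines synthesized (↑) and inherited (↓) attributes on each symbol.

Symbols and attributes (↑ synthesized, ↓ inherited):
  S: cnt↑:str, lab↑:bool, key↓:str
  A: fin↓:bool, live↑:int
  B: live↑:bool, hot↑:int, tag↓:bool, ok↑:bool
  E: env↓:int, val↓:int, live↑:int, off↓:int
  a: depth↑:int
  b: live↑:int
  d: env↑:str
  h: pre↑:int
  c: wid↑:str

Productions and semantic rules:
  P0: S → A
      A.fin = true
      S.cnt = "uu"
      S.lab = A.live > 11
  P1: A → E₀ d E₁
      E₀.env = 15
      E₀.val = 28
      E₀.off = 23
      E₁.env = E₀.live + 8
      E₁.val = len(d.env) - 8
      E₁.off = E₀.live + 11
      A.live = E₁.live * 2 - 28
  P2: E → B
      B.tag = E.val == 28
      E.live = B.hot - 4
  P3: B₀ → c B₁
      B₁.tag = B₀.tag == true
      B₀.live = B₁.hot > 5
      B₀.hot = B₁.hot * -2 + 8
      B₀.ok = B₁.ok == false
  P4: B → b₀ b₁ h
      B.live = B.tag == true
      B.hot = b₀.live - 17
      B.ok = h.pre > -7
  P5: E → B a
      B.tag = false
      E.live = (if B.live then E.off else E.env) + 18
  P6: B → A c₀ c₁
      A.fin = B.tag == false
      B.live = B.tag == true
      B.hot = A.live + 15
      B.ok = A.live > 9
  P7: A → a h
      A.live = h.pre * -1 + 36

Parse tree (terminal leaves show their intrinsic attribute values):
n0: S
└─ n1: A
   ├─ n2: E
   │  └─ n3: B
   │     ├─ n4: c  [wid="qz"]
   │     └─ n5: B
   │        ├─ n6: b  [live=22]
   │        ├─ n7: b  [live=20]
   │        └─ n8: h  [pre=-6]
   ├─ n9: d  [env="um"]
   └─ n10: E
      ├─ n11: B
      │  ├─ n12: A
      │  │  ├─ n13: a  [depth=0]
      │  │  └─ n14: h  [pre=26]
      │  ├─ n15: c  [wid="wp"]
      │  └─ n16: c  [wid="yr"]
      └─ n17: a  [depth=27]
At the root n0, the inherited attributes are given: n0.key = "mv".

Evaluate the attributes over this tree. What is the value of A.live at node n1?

1. n0.key = "mv"  [given at root]
2. n1.fin = true  [true]
3. n2.env = 15  [15]
4. n2.val = 28  [28]
5. n2.off = 23  [23]
6. n3.tag = true  [E.val == 28]
7. n4.wid = "qz"  [terminal]
8. n5.tag = true  [B₀.tag == true]
9. n6.live = 22  [terminal]
10. n7.live = 20  [terminal]
11. n8.pre = -6  [terminal]
12. n5.live = true  [B.tag == true]
13. n5.hot = 5  [b₀.live - 17]
14. n5.ok = true  [h.pre > -7]
15. n3.live = false  [B₁.hot > 5]
16. n3.hot = -2  [B₁.hot * -2 + 8]
17. n3.ok = false  [B₁.ok == false]
18. n2.live = -6  [B.hot - 4]
19. n9.env = "um"  [terminal]
20. n10.env = 2  [E₀.live + 8]
21. n10.val = -6  [len(d.env) - 8]
22. n10.off = 5  [E₀.live + 11]
23. n11.tag = false  [false]
24. n12.fin = true  [B.tag == false]
25. n13.depth = 0  [terminal]
26. n14.pre = 26  [terminal]
27. n12.live = 10  [h.pre * -1 + 36]
28. n15.wid = "wp"  [terminal]
29. n16.wid = "yr"  [terminal]
30. n11.live = false  [B.tag == true]
31. n11.hot = 25  [A.live + 15]
32. n11.ok = true  [A.live > 9]
33. n17.depth = 27  [terminal]
34. n10.live = 20  [(if B.live then E.off else E.env) + 18]
35. n1.live = 12  [E₁.live * 2 - 28]
36. n0.cnt = "uu"  ["uu"]
37. n0.lab = true  [A.live > 11]

12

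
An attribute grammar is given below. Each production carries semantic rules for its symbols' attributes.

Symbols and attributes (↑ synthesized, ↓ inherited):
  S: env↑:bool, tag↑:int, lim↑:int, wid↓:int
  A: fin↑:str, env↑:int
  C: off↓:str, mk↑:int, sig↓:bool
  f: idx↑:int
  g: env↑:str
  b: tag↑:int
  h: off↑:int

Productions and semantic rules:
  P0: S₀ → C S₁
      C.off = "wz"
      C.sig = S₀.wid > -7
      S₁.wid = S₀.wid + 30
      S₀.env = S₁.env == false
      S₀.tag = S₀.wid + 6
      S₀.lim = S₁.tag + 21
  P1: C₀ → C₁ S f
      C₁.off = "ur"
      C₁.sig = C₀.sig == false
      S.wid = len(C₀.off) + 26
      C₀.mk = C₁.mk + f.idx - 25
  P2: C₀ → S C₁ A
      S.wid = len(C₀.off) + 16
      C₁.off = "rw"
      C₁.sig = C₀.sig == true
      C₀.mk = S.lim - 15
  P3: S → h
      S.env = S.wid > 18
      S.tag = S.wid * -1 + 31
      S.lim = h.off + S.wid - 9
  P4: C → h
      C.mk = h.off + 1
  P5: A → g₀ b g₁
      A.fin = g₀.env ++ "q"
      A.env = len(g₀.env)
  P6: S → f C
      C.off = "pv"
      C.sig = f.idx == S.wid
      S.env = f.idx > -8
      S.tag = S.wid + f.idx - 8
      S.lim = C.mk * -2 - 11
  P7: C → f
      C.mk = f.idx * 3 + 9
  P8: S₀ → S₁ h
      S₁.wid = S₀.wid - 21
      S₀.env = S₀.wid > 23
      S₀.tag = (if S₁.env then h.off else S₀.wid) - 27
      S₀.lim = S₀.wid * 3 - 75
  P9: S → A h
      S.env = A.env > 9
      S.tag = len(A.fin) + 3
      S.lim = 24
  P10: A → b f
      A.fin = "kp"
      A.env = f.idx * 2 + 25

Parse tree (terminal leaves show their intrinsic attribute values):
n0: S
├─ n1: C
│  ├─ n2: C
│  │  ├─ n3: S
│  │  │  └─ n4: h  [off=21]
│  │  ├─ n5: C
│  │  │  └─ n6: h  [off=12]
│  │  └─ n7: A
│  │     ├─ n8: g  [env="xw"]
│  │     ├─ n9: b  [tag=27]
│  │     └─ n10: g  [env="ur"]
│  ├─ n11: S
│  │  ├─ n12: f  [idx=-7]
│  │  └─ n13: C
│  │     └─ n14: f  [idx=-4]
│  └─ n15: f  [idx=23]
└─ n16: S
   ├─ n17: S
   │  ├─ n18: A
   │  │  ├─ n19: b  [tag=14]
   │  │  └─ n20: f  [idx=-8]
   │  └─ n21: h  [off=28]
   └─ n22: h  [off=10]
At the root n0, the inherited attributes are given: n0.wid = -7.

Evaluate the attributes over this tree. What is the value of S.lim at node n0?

17

1. n0.wid = -7  [given at root]
2. n1.off = "wz"  ["wz"]
3. n1.sig = false  [S₀.wid > -7]
4. n2.off = "ur"  ["ur"]
5. n2.sig = true  [C₀.sig == false]
6. n3.wid = 18  [len(C₀.off) + 16]
7. n4.off = 21  [terminal]
8. n3.env = false  [S.wid > 18]
9. n3.tag = 13  [S.wid * -1 + 31]
10. n3.lim = 30  [h.off + S.wid - 9]
11. n5.off = "rw"  ["rw"]
12. n5.sig = true  [C₀.sig == true]
13. n6.off = 12  [terminal]
14. n5.mk = 13  [h.off + 1]
15. n8.env = "xw"  [terminal]
16. n9.tag = 27  [terminal]
17. n10.env = "ur"  [terminal]
18. n7.fin = "xwq"  [g₀.env ++ "q"]
19. n7.env = 2  [len(g₀.env)]
20. n2.mk = 15  [S.lim - 15]
21. n11.wid = 28  [len(C₀.off) + 26]
22. n12.idx = -7  [terminal]
23. n13.off = "pv"  ["pv"]
24. n13.sig = false  [f.idx == S.wid]
25. n14.idx = -4  [terminal]
26. n13.mk = -3  [f.idx * 3 + 9]
27. n11.env = true  [f.idx > -8]
28. n11.tag = 13  [S.wid + f.idx - 8]
29. n11.lim = -5  [C.mk * -2 - 11]
30. n15.idx = 23  [terminal]
31. n1.mk = 13  [C₁.mk + f.idx - 25]
32. n16.wid = 23  [S₀.wid + 30]
33. n17.wid = 2  [S₀.wid - 21]
34. n19.tag = 14  [terminal]
35. n20.idx = -8  [terminal]
36. n18.fin = "kp"  ["kp"]
37. n18.env = 9  [f.idx * 2 + 25]
38. n21.off = 28  [terminal]
39. n17.env = false  [A.env > 9]
40. n17.tag = 5  [len(A.fin) + 3]
41. n17.lim = 24  [24]
42. n22.off = 10  [terminal]
43. n16.env = false  [S₀.wid > 23]
44. n16.tag = -4  [(if S₁.env then h.off else S₀.wid) - 27]
45. n16.lim = -6  [S₀.wid * 3 - 75]
46. n0.env = true  [S₁.env == false]
47. n0.tag = -1  [S₀.wid + 6]
48. n0.lim = 17  [S₁.tag + 21]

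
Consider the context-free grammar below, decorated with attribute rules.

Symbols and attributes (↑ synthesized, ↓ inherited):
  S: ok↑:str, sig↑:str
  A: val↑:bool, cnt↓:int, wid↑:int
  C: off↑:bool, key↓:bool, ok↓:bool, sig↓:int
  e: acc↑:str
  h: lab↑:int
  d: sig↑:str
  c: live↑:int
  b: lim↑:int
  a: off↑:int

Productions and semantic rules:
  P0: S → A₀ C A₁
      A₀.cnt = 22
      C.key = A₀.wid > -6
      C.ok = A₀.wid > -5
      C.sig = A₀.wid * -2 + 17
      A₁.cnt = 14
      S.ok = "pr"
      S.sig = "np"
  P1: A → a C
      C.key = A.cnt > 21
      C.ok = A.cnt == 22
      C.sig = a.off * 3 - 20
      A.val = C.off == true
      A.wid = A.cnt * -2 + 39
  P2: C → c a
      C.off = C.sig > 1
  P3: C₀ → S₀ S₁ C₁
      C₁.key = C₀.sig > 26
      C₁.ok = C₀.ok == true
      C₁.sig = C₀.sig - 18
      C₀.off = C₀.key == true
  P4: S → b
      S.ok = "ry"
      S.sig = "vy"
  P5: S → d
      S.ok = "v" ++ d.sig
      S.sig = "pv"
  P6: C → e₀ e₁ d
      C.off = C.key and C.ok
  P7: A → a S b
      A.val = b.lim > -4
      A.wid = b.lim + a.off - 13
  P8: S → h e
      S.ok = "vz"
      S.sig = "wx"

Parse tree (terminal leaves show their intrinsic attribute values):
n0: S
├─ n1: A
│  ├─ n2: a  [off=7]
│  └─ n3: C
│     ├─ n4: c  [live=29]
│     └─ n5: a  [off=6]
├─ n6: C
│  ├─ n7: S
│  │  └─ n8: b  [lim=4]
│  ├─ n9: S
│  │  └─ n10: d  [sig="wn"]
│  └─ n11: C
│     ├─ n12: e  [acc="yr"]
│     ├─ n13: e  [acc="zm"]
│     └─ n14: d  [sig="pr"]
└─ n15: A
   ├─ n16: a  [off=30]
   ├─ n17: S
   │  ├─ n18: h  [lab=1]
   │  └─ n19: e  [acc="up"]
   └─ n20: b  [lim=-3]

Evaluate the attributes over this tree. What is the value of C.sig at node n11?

1. n1.cnt = 22  [22]
2. n2.off = 7  [terminal]
3. n3.key = true  [A.cnt > 21]
4. n3.ok = true  [A.cnt == 22]
5. n3.sig = 1  [a.off * 3 - 20]
6. n4.live = 29  [terminal]
7. n5.off = 6  [terminal]
8. n3.off = false  [C.sig > 1]
9. n1.val = false  [C.off == true]
10. n1.wid = -5  [A.cnt * -2 + 39]
11. n6.key = true  [A₀.wid > -6]
12. n6.ok = false  [A₀.wid > -5]
13. n6.sig = 27  [A₀.wid * -2 + 17]
14. n8.lim = 4  [terminal]
15. n7.ok = "ry"  ["ry"]
16. n7.sig = "vy"  ["vy"]
17. n10.sig = "wn"  [terminal]
18. n9.ok = "vwn"  ["v" ++ d.sig]
19. n9.sig = "pv"  ["pv"]
20. n11.key = true  [C₀.sig > 26]
21. n11.ok = false  [C₀.ok == true]
22. n11.sig = 9  [C₀.sig - 18]
23. n12.acc = "yr"  [terminal]
24. n13.acc = "zm"  [terminal]
25. n14.sig = "pr"  [terminal]
26. n11.off = false  [C.key and C.ok]
27. n6.off = true  [C₀.key == true]
28. n15.cnt = 14  [14]
29. n16.off = 30  [terminal]
30. n18.lab = 1  [terminal]
31. n19.acc = "up"  [terminal]
32. n17.ok = "vz"  ["vz"]
33. n17.sig = "wx"  ["wx"]
34. n20.lim = -3  [terminal]
35. n15.val = true  [b.lim > -4]
36. n15.wid = 14  [b.lim + a.off - 13]
37. n0.ok = "pr"  ["pr"]
38. n0.sig = "np"  ["np"]

9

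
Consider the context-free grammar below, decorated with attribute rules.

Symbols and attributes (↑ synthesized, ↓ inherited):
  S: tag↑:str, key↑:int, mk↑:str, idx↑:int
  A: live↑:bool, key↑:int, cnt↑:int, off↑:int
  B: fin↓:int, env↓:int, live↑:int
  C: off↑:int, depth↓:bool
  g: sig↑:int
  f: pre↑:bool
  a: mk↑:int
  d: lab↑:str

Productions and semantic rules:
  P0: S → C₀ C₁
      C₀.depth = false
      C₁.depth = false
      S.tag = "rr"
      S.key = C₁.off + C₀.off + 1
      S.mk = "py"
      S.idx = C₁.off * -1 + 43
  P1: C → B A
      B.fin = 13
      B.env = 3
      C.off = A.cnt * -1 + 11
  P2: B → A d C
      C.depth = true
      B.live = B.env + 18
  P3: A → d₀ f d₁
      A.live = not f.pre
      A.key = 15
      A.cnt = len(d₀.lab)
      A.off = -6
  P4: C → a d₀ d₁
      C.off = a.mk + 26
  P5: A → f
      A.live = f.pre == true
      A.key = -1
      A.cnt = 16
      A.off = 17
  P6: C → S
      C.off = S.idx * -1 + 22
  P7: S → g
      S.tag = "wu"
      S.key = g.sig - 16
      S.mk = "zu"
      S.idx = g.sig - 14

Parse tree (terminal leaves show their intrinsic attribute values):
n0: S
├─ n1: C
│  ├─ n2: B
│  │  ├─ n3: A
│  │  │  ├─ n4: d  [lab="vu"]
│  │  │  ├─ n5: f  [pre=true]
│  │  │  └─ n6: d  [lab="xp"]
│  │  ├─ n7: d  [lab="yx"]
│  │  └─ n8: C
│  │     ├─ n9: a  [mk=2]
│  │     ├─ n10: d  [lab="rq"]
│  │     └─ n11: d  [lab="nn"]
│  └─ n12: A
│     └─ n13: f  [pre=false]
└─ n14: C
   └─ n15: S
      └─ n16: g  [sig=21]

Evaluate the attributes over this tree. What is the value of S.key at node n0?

1. n1.depth = false  [false]
2. n2.fin = 13  [13]
3. n2.env = 3  [3]
4. n4.lab = "vu"  [terminal]
5. n5.pre = true  [terminal]
6. n6.lab = "xp"  [terminal]
7. n3.live = false  [not f.pre]
8. n3.key = 15  [15]
9. n3.cnt = 2  [len(d₀.lab)]
10. n3.off = -6  [-6]
11. n7.lab = "yx"  [terminal]
12. n8.depth = true  [true]
13. n9.mk = 2  [terminal]
14. n10.lab = "rq"  [terminal]
15. n11.lab = "nn"  [terminal]
16. n8.off = 28  [a.mk + 26]
17. n2.live = 21  [B.env + 18]
18. n13.pre = false  [terminal]
19. n12.live = false  [f.pre == true]
20. n12.key = -1  [-1]
21. n12.cnt = 16  [16]
22. n12.off = 17  [17]
23. n1.off = -5  [A.cnt * -1 + 11]
24. n14.depth = false  [false]
25. n16.sig = 21  [terminal]
26. n15.tag = "wu"  ["wu"]
27. n15.key = 5  [g.sig - 16]
28. n15.mk = "zu"  ["zu"]
29. n15.idx = 7  [g.sig - 14]
30. n14.off = 15  [S.idx * -1 + 22]
31. n0.tag = "rr"  ["rr"]
32. n0.key = 11  [C₁.off + C₀.off + 1]
33. n0.mk = "py"  ["py"]
34. n0.idx = 28  [C₁.off * -1 + 43]

11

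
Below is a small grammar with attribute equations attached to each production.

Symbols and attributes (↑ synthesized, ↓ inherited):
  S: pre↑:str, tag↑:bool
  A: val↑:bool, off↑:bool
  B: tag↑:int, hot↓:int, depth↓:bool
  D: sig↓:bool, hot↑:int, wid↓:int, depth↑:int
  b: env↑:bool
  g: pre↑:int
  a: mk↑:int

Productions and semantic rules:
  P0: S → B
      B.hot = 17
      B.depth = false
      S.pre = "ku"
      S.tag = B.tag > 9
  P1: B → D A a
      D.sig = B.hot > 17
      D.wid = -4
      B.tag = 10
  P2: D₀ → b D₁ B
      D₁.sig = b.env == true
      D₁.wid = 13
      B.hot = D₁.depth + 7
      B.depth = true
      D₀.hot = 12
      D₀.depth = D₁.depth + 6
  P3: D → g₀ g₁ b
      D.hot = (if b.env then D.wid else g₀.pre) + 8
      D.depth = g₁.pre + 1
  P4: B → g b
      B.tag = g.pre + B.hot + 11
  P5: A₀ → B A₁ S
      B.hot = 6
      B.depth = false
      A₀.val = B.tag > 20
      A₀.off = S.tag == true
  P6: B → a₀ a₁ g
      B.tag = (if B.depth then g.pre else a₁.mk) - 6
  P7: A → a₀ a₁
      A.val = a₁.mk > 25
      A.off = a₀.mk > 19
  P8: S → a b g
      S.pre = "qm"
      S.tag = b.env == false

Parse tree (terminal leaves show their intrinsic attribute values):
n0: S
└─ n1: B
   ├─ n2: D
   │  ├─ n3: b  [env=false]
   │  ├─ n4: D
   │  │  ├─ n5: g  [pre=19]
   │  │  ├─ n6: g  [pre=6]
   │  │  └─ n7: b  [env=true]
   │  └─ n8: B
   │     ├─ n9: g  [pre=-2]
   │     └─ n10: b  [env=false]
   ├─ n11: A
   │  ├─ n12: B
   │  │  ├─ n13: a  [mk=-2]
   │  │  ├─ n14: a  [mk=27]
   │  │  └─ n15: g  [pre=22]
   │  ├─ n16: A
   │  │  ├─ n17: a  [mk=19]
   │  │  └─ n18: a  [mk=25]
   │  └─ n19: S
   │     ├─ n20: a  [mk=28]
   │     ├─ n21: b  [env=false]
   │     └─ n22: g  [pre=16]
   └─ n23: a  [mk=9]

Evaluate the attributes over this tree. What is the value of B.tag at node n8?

23

1. n1.hot = 17  [17]
2. n1.depth = false  [false]
3. n2.sig = false  [B.hot > 17]
4. n2.wid = -4  [-4]
5. n3.env = false  [terminal]
6. n4.sig = false  [b.env == true]
7. n4.wid = 13  [13]
8. n5.pre = 19  [terminal]
9. n6.pre = 6  [terminal]
10. n7.env = true  [terminal]
11. n4.hot = 21  [(if b.env then D.wid else g₀.pre) + 8]
12. n4.depth = 7  [g₁.pre + 1]
13. n8.hot = 14  [D₁.depth + 7]
14. n8.depth = true  [true]
15. n9.pre = -2  [terminal]
16. n10.env = false  [terminal]
17. n8.tag = 23  [g.pre + B.hot + 11]
18. n2.hot = 12  [12]
19. n2.depth = 13  [D₁.depth + 6]
20. n12.hot = 6  [6]
21. n12.depth = false  [false]
22. n13.mk = -2  [terminal]
23. n14.mk = 27  [terminal]
24. n15.pre = 22  [terminal]
25. n12.tag = 21  [(if B.depth then g.pre else a₁.mk) - 6]
26. n17.mk = 19  [terminal]
27. n18.mk = 25  [terminal]
28. n16.val = false  [a₁.mk > 25]
29. n16.off = false  [a₀.mk > 19]
30. n20.mk = 28  [terminal]
31. n21.env = false  [terminal]
32. n22.pre = 16  [terminal]
33. n19.pre = "qm"  ["qm"]
34. n19.tag = true  [b.env == false]
35. n11.val = true  [B.tag > 20]
36. n11.off = true  [S.tag == true]
37. n23.mk = 9  [terminal]
38. n1.tag = 10  [10]
39. n0.pre = "ku"  ["ku"]
40. n0.tag = true  [B.tag > 9]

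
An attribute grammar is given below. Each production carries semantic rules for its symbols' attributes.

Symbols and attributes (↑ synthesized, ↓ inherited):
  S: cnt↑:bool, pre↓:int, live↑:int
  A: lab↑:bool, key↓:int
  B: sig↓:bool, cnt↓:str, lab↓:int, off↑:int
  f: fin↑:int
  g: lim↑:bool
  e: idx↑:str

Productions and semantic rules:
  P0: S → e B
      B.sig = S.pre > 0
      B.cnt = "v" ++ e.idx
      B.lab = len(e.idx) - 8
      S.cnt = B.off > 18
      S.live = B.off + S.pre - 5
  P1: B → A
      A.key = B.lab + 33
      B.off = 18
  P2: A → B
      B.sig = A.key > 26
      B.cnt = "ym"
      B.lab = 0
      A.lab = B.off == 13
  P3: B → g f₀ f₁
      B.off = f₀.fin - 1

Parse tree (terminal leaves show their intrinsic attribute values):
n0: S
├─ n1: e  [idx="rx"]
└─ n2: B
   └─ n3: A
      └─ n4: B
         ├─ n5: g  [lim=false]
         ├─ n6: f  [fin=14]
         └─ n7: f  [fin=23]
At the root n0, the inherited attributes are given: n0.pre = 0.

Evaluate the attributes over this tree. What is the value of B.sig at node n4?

1. n0.pre = 0  [given at root]
2. n1.idx = "rx"  [terminal]
3. n2.sig = false  [S.pre > 0]
4. n2.cnt = "vrx"  ["v" ++ e.idx]
5. n2.lab = -6  [len(e.idx) - 8]
6. n3.key = 27  [B.lab + 33]
7. n4.sig = true  [A.key > 26]
8. n4.cnt = "ym"  ["ym"]
9. n4.lab = 0  [0]
10. n5.lim = false  [terminal]
11. n6.fin = 14  [terminal]
12. n7.fin = 23  [terminal]
13. n4.off = 13  [f₀.fin - 1]
14. n3.lab = true  [B.off == 13]
15. n2.off = 18  [18]
16. n0.cnt = false  [B.off > 18]
17. n0.live = 13  [B.off + S.pre - 5]

true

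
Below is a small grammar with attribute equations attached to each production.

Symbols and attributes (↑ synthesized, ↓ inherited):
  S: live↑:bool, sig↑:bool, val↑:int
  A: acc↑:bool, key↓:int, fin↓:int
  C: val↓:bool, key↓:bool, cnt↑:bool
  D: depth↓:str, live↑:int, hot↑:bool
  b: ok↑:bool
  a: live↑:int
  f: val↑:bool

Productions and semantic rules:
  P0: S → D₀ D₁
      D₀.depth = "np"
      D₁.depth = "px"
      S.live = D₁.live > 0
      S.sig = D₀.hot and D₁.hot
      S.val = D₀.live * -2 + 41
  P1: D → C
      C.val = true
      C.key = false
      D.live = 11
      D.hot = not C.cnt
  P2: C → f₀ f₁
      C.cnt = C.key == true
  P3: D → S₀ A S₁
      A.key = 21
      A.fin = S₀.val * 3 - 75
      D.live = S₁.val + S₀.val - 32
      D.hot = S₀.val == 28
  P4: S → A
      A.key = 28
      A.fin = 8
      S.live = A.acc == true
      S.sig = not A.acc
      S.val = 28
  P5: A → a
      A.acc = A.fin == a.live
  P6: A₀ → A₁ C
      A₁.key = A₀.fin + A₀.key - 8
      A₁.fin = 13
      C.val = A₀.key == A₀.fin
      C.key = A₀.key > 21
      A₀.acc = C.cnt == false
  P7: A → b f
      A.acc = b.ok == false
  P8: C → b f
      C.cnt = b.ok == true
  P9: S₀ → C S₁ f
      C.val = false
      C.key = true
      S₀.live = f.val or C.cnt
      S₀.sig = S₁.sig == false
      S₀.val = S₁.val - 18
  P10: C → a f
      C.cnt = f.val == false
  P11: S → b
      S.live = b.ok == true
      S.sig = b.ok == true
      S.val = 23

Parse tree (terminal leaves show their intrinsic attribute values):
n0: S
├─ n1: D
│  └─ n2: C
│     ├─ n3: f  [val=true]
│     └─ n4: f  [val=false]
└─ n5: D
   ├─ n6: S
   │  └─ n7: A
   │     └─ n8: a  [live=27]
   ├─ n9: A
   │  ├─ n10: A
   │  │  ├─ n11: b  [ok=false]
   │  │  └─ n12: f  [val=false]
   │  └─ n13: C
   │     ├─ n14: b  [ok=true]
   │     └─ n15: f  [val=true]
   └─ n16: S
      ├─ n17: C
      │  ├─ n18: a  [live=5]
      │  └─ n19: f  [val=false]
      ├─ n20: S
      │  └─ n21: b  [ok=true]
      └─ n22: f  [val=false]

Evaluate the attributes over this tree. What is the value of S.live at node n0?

1. n1.depth = "np"  ["np"]
2. n2.val = true  [true]
3. n2.key = false  [false]
4. n3.val = true  [terminal]
5. n4.val = false  [terminal]
6. n2.cnt = false  [C.key == true]
7. n1.live = 11  [11]
8. n1.hot = true  [not C.cnt]
9. n5.depth = "px"  ["px"]
10. n7.key = 28  [28]
11. n7.fin = 8  [8]
12. n8.live = 27  [terminal]
13. n7.acc = false  [A.fin == a.live]
14. n6.live = false  [A.acc == true]
15. n6.sig = true  [not A.acc]
16. n6.val = 28  [28]
17. n9.key = 21  [21]
18. n9.fin = 9  [S₀.val * 3 - 75]
19. n10.key = 22  [A₀.fin + A₀.key - 8]
20. n10.fin = 13  [13]
21. n11.ok = false  [terminal]
22. n12.val = false  [terminal]
23. n10.acc = true  [b.ok == false]
24. n13.val = false  [A₀.key == A₀.fin]
25. n13.key = false  [A₀.key > 21]
26. n14.ok = true  [terminal]
27. n15.val = true  [terminal]
28. n13.cnt = true  [b.ok == true]
29. n9.acc = false  [C.cnt == false]
30. n17.val = false  [false]
31. n17.key = true  [true]
32. n18.live = 5  [terminal]
33. n19.val = false  [terminal]
34. n17.cnt = true  [f.val == false]
35. n21.ok = true  [terminal]
36. n20.live = true  [b.ok == true]
37. n20.sig = true  [b.ok == true]
38. n20.val = 23  [23]
39. n22.val = false  [terminal]
40. n16.live = true  [f.val or C.cnt]
41. n16.sig = false  [S₁.sig == false]
42. n16.val = 5  [S₁.val - 18]
43. n5.live = 1  [S₁.val + S₀.val - 32]
44. n5.hot = true  [S₀.val == 28]
45. n0.live = true  [D₁.live > 0]
46. n0.sig = true  [D₀.hot and D₁.hot]
47. n0.val = 19  [D₀.live * -2 + 41]

true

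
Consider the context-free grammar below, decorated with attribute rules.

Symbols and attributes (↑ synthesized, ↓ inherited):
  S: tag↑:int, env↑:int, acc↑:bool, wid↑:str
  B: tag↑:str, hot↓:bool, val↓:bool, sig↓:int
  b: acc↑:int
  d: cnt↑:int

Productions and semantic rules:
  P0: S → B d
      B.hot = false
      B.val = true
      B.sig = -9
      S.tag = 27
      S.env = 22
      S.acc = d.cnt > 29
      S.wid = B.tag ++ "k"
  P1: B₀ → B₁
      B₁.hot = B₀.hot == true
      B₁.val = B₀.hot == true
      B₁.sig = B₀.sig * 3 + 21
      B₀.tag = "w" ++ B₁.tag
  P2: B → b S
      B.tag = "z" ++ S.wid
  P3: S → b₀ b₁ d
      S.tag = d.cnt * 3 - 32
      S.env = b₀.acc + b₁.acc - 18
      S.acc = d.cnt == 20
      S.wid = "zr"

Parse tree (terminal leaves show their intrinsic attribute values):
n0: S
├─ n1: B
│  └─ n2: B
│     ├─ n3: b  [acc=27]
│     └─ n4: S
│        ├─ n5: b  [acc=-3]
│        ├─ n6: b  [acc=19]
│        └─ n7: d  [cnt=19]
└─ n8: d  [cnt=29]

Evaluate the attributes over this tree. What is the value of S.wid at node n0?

"wzzrk"

1. n1.hot = false  [false]
2. n1.val = true  [true]
3. n1.sig = -9  [-9]
4. n2.hot = false  [B₀.hot == true]
5. n2.val = false  [B₀.hot == true]
6. n2.sig = -6  [B₀.sig * 3 + 21]
7. n3.acc = 27  [terminal]
8. n5.acc = -3  [terminal]
9. n6.acc = 19  [terminal]
10. n7.cnt = 19  [terminal]
11. n4.tag = 25  [d.cnt * 3 - 32]
12. n4.env = -2  [b₀.acc + b₁.acc - 18]
13. n4.acc = false  [d.cnt == 20]
14. n4.wid = "zr"  ["zr"]
15. n2.tag = "zzr"  ["z" ++ S.wid]
16. n1.tag = "wzzr"  ["w" ++ B₁.tag]
17. n8.cnt = 29  [terminal]
18. n0.tag = 27  [27]
19. n0.env = 22  [22]
20. n0.acc = false  [d.cnt > 29]
21. n0.wid = "wzzrk"  [B.tag ++ "k"]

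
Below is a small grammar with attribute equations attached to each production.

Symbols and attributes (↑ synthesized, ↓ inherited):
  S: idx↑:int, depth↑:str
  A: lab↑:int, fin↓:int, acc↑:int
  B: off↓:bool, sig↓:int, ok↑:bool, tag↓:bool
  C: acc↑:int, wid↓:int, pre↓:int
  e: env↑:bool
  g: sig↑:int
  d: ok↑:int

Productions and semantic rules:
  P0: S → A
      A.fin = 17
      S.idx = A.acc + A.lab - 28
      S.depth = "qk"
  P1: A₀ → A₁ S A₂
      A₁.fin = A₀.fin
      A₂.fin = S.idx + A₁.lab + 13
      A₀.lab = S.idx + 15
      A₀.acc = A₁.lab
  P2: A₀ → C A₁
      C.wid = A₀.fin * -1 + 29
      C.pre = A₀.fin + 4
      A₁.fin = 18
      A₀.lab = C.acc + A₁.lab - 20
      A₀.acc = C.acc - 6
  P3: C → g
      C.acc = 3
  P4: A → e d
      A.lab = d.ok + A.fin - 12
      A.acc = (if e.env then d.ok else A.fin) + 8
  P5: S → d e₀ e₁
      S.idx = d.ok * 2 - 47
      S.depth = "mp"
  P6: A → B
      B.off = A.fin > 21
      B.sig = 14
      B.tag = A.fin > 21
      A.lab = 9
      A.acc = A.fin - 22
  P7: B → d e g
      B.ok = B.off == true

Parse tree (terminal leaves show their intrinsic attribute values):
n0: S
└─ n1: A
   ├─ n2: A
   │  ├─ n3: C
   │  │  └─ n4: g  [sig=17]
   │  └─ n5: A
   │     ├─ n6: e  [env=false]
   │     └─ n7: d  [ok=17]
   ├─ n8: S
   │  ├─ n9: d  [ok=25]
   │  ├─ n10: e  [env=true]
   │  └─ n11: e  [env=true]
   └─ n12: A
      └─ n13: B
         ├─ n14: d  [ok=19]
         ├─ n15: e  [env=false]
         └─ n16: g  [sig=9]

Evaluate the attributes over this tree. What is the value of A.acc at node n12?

1. n1.fin = 17  [17]
2. n2.fin = 17  [A₀.fin]
3. n3.wid = 12  [A₀.fin * -1 + 29]
4. n3.pre = 21  [A₀.fin + 4]
5. n4.sig = 17  [terminal]
6. n3.acc = 3  [3]
7. n5.fin = 18  [18]
8. n6.env = false  [terminal]
9. n7.ok = 17  [terminal]
10. n5.lab = 23  [d.ok + A.fin - 12]
11. n5.acc = 26  [(if e.env then d.ok else A.fin) + 8]
12. n2.lab = 6  [C.acc + A₁.lab - 20]
13. n2.acc = -3  [C.acc - 6]
14. n9.ok = 25  [terminal]
15. n10.env = true  [terminal]
16. n11.env = true  [terminal]
17. n8.idx = 3  [d.ok * 2 - 47]
18. n8.depth = "mp"  ["mp"]
19. n12.fin = 22  [S.idx + A₁.lab + 13]
20. n13.off = true  [A.fin > 21]
21. n13.sig = 14  [14]
22. n13.tag = true  [A.fin > 21]
23. n14.ok = 19  [terminal]
24. n15.env = false  [terminal]
25. n16.sig = 9  [terminal]
26. n13.ok = true  [B.off == true]
27. n12.lab = 9  [9]
28. n12.acc = 0  [A.fin - 22]
29. n1.lab = 18  [S.idx + 15]
30. n1.acc = 6  [A₁.lab]
31. n0.idx = -4  [A.acc + A.lab - 28]
32. n0.depth = "qk"  ["qk"]

0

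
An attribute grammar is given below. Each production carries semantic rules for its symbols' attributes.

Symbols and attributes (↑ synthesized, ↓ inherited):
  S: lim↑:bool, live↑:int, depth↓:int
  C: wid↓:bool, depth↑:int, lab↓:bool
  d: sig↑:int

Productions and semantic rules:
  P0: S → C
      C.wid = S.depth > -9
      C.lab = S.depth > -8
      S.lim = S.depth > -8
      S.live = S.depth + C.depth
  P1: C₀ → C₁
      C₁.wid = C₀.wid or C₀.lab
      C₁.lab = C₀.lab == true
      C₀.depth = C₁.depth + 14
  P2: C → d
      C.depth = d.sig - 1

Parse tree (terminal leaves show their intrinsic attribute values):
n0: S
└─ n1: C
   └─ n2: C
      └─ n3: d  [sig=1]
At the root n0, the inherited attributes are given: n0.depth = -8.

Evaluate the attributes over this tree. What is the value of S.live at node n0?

1. n0.depth = -8  [given at root]
2. n1.wid = true  [S.depth > -9]
3. n1.lab = false  [S.depth > -8]
4. n2.wid = true  [C₀.wid or C₀.lab]
5. n2.lab = false  [C₀.lab == true]
6. n3.sig = 1  [terminal]
7. n2.depth = 0  [d.sig - 1]
8. n1.depth = 14  [C₁.depth + 14]
9. n0.lim = false  [S.depth > -8]
10. n0.live = 6  [S.depth + C.depth]

6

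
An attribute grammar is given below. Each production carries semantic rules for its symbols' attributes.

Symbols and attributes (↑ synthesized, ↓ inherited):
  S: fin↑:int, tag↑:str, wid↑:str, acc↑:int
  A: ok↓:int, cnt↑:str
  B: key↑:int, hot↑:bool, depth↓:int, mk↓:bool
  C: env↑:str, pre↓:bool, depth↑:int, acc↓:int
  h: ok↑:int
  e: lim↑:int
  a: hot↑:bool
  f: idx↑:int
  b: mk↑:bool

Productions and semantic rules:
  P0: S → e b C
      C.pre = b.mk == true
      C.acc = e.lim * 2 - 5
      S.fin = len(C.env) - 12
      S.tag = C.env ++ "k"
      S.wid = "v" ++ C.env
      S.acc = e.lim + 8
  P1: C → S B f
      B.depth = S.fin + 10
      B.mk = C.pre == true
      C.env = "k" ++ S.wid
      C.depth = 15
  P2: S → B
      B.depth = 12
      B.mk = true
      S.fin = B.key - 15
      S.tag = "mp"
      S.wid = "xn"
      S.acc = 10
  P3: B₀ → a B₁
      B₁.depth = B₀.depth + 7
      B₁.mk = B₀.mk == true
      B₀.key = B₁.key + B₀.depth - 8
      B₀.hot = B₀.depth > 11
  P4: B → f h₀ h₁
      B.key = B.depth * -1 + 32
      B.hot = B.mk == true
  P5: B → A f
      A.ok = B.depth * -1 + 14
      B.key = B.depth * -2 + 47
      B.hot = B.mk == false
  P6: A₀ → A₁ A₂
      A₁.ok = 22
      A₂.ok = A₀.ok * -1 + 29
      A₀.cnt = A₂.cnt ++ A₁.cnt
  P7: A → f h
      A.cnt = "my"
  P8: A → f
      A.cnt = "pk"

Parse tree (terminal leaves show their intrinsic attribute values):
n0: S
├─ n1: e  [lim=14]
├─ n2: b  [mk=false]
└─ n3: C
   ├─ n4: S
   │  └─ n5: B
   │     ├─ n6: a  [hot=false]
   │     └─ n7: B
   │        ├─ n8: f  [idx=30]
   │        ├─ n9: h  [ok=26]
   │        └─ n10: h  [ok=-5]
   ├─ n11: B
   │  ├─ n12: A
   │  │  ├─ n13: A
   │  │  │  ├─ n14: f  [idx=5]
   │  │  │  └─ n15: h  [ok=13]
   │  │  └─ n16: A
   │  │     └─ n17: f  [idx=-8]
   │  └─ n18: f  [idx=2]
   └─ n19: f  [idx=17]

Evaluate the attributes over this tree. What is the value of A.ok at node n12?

1. n1.lim = 14  [terminal]
2. n2.mk = false  [terminal]
3. n3.pre = false  [b.mk == true]
4. n3.acc = 23  [e.lim * 2 - 5]
5. n5.depth = 12  [12]
6. n5.mk = true  [true]
7. n6.hot = false  [terminal]
8. n7.depth = 19  [B₀.depth + 7]
9. n7.mk = true  [B₀.mk == true]
10. n8.idx = 30  [terminal]
11. n9.ok = 26  [terminal]
12. n10.ok = -5  [terminal]
13. n7.key = 13  [B.depth * -1 + 32]
14. n7.hot = true  [B.mk == true]
15. n5.key = 17  [B₁.key + B₀.depth - 8]
16. n5.hot = true  [B₀.depth > 11]
17. n4.fin = 2  [B.key - 15]
18. n4.tag = "mp"  ["mp"]
19. n4.wid = "xn"  ["xn"]
20. n4.acc = 10  [10]
21. n11.depth = 12  [S.fin + 10]
22. n11.mk = false  [C.pre == true]
23. n12.ok = 2  [B.depth * -1 + 14]
24. n13.ok = 22  [22]
25. n14.idx = 5  [terminal]
26. n15.ok = 13  [terminal]
27. n13.cnt = "my"  ["my"]
28. n16.ok = 27  [A₀.ok * -1 + 29]
29. n17.idx = -8  [terminal]
30. n16.cnt = "pk"  ["pk"]
31. n12.cnt = "pkmy"  [A₂.cnt ++ A₁.cnt]
32. n18.idx = 2  [terminal]
33. n11.key = 23  [B.depth * -2 + 47]
34. n11.hot = true  [B.mk == false]
35. n19.idx = 17  [terminal]
36. n3.env = "kxn"  ["k" ++ S.wid]
37. n3.depth = 15  [15]
38. n0.fin = -9  [len(C.env) - 12]
39. n0.tag = "kxnk"  [C.env ++ "k"]
40. n0.wid = "vkxn"  ["v" ++ C.env]
41. n0.acc = 22  [e.lim + 8]

2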